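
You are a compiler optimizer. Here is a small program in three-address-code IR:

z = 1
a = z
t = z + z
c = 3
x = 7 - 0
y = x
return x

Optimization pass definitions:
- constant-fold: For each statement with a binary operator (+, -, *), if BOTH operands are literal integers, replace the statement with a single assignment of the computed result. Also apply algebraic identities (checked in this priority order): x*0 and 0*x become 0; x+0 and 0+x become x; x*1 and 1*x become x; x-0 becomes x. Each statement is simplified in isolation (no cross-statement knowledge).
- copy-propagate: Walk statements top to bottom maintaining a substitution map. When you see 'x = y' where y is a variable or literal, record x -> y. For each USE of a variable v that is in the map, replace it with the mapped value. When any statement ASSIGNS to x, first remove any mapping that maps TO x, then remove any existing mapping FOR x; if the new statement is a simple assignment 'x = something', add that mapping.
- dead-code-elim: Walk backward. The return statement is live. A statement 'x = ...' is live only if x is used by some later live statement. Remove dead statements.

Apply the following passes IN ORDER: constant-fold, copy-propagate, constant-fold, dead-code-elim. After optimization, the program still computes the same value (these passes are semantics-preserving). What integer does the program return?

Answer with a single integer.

Initial IR:
  z = 1
  a = z
  t = z + z
  c = 3
  x = 7 - 0
  y = x
  return x
After constant-fold (7 stmts):
  z = 1
  a = z
  t = z + z
  c = 3
  x = 7
  y = x
  return x
After copy-propagate (7 stmts):
  z = 1
  a = 1
  t = 1 + 1
  c = 3
  x = 7
  y = 7
  return 7
After constant-fold (7 stmts):
  z = 1
  a = 1
  t = 2
  c = 3
  x = 7
  y = 7
  return 7
After dead-code-elim (1 stmts):
  return 7
Evaluate:
  z = 1  =>  z = 1
  a = z  =>  a = 1
  t = z + z  =>  t = 2
  c = 3  =>  c = 3
  x = 7 - 0  =>  x = 7
  y = x  =>  y = 7
  return x = 7

Answer: 7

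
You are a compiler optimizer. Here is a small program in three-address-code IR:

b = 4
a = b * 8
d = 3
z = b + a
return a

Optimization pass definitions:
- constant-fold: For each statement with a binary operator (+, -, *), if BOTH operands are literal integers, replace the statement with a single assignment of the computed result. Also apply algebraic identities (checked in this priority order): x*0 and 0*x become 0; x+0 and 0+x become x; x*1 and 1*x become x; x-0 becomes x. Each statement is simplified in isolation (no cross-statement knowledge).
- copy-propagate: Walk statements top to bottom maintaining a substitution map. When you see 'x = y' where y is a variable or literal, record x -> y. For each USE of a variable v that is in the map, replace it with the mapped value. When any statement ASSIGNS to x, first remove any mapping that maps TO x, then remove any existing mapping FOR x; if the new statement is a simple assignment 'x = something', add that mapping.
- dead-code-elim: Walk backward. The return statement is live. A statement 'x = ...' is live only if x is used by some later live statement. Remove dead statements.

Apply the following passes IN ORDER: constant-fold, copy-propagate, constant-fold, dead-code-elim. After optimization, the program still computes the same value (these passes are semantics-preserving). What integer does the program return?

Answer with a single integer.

Answer: 32

Derivation:
Initial IR:
  b = 4
  a = b * 8
  d = 3
  z = b + a
  return a
After constant-fold (5 stmts):
  b = 4
  a = b * 8
  d = 3
  z = b + a
  return a
After copy-propagate (5 stmts):
  b = 4
  a = 4 * 8
  d = 3
  z = 4 + a
  return a
After constant-fold (5 stmts):
  b = 4
  a = 32
  d = 3
  z = 4 + a
  return a
After dead-code-elim (2 stmts):
  a = 32
  return a
Evaluate:
  b = 4  =>  b = 4
  a = b * 8  =>  a = 32
  d = 3  =>  d = 3
  z = b + a  =>  z = 36
  return a = 32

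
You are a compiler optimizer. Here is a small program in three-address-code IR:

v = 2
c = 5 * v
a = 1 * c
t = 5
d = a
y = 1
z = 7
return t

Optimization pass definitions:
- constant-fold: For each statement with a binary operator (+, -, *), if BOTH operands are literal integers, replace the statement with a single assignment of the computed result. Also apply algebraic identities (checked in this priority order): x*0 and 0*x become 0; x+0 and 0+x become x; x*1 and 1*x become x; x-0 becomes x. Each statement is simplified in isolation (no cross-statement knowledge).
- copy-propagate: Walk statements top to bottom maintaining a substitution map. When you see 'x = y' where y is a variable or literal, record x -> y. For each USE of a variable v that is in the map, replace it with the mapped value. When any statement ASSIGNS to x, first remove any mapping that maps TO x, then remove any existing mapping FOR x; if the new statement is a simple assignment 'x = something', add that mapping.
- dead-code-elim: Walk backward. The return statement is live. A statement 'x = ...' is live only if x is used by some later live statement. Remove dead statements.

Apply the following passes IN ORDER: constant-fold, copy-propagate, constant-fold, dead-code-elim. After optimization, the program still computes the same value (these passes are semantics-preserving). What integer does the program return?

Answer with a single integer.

Initial IR:
  v = 2
  c = 5 * v
  a = 1 * c
  t = 5
  d = a
  y = 1
  z = 7
  return t
After constant-fold (8 stmts):
  v = 2
  c = 5 * v
  a = c
  t = 5
  d = a
  y = 1
  z = 7
  return t
After copy-propagate (8 stmts):
  v = 2
  c = 5 * 2
  a = c
  t = 5
  d = c
  y = 1
  z = 7
  return 5
After constant-fold (8 stmts):
  v = 2
  c = 10
  a = c
  t = 5
  d = c
  y = 1
  z = 7
  return 5
After dead-code-elim (1 stmts):
  return 5
Evaluate:
  v = 2  =>  v = 2
  c = 5 * v  =>  c = 10
  a = 1 * c  =>  a = 10
  t = 5  =>  t = 5
  d = a  =>  d = 10
  y = 1  =>  y = 1
  z = 7  =>  z = 7
  return t = 5

Answer: 5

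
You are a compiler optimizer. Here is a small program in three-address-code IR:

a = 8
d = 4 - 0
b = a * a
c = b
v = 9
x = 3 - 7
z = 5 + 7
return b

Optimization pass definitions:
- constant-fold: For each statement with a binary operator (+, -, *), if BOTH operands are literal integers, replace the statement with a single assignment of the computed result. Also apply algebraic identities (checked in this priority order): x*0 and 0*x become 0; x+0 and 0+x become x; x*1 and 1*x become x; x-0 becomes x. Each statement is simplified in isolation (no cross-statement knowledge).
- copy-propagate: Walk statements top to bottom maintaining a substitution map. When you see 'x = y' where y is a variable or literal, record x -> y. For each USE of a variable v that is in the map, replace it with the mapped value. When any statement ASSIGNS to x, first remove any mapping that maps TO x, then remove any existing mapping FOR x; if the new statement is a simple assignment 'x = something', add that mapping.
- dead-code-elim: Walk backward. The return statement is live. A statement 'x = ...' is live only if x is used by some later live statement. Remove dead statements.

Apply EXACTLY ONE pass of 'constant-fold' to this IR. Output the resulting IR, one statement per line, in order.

Applying constant-fold statement-by-statement:
  [1] a = 8  (unchanged)
  [2] d = 4 - 0  -> d = 4
  [3] b = a * a  (unchanged)
  [4] c = b  (unchanged)
  [5] v = 9  (unchanged)
  [6] x = 3 - 7  -> x = -4
  [7] z = 5 + 7  -> z = 12
  [8] return b  (unchanged)
Result (8 stmts):
  a = 8
  d = 4
  b = a * a
  c = b
  v = 9
  x = -4
  z = 12
  return b

Answer: a = 8
d = 4
b = a * a
c = b
v = 9
x = -4
z = 12
return b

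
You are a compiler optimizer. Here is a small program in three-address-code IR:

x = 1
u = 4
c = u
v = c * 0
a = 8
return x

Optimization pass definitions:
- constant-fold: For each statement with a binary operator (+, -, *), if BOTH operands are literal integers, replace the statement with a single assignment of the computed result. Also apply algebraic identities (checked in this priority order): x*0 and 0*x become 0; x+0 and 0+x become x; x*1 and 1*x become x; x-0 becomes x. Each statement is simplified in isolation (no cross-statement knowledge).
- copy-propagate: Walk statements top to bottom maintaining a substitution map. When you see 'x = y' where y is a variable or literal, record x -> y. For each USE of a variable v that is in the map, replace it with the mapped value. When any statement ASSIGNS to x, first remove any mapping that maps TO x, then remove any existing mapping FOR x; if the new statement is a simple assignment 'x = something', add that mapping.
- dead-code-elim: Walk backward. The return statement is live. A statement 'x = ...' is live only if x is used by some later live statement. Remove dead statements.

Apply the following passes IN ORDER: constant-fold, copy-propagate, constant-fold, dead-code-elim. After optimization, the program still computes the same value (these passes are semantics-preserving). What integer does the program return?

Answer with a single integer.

Initial IR:
  x = 1
  u = 4
  c = u
  v = c * 0
  a = 8
  return x
After constant-fold (6 stmts):
  x = 1
  u = 4
  c = u
  v = 0
  a = 8
  return x
After copy-propagate (6 stmts):
  x = 1
  u = 4
  c = 4
  v = 0
  a = 8
  return 1
After constant-fold (6 stmts):
  x = 1
  u = 4
  c = 4
  v = 0
  a = 8
  return 1
After dead-code-elim (1 stmts):
  return 1
Evaluate:
  x = 1  =>  x = 1
  u = 4  =>  u = 4
  c = u  =>  c = 4
  v = c * 0  =>  v = 0
  a = 8  =>  a = 8
  return x = 1

Answer: 1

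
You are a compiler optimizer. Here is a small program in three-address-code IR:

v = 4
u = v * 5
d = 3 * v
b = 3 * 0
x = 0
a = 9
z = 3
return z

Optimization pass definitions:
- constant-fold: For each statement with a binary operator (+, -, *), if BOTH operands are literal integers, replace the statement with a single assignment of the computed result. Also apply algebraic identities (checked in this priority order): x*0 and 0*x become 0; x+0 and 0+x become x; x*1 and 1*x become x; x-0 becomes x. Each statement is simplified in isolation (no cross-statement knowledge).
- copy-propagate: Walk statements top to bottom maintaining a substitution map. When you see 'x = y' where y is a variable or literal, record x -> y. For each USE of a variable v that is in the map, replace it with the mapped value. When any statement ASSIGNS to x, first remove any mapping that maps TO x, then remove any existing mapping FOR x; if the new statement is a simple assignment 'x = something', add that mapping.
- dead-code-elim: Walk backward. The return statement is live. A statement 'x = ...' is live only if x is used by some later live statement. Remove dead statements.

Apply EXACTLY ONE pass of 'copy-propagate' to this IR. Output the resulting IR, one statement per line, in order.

Applying copy-propagate statement-by-statement:
  [1] v = 4  (unchanged)
  [2] u = v * 5  -> u = 4 * 5
  [3] d = 3 * v  -> d = 3 * 4
  [4] b = 3 * 0  (unchanged)
  [5] x = 0  (unchanged)
  [6] a = 9  (unchanged)
  [7] z = 3  (unchanged)
  [8] return z  -> return 3
Result (8 stmts):
  v = 4
  u = 4 * 5
  d = 3 * 4
  b = 3 * 0
  x = 0
  a = 9
  z = 3
  return 3

Answer: v = 4
u = 4 * 5
d = 3 * 4
b = 3 * 0
x = 0
a = 9
z = 3
return 3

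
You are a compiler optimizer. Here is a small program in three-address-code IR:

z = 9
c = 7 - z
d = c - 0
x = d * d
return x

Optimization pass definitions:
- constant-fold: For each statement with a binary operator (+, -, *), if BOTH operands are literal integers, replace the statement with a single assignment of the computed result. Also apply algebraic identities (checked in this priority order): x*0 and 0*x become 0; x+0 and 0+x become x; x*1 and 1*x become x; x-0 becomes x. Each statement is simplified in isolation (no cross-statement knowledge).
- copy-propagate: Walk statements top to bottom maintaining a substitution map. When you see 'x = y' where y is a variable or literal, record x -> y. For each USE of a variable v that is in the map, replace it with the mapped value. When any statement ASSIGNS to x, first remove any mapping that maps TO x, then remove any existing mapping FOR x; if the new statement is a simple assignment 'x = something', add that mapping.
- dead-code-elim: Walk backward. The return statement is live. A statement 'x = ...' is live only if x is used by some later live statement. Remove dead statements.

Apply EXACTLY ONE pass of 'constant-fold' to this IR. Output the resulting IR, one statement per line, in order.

Answer: z = 9
c = 7 - z
d = c
x = d * d
return x

Derivation:
Applying constant-fold statement-by-statement:
  [1] z = 9  (unchanged)
  [2] c = 7 - z  (unchanged)
  [3] d = c - 0  -> d = c
  [4] x = d * d  (unchanged)
  [5] return x  (unchanged)
Result (5 stmts):
  z = 9
  c = 7 - z
  d = c
  x = d * d
  return x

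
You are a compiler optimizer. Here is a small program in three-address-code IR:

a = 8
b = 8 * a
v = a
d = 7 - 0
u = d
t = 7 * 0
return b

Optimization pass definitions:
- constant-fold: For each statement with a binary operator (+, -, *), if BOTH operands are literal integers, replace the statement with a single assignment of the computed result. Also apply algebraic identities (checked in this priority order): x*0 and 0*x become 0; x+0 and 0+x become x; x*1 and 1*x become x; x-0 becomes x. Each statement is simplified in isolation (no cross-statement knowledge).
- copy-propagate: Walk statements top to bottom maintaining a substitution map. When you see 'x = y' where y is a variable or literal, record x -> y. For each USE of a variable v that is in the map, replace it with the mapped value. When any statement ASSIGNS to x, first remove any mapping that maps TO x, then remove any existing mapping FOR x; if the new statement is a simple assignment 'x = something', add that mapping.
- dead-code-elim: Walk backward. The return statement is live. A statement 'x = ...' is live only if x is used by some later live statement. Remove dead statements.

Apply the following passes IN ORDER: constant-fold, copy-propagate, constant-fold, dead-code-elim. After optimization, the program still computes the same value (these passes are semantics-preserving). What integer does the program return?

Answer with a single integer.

Answer: 64

Derivation:
Initial IR:
  a = 8
  b = 8 * a
  v = a
  d = 7 - 0
  u = d
  t = 7 * 0
  return b
After constant-fold (7 stmts):
  a = 8
  b = 8 * a
  v = a
  d = 7
  u = d
  t = 0
  return b
After copy-propagate (7 stmts):
  a = 8
  b = 8 * 8
  v = 8
  d = 7
  u = 7
  t = 0
  return b
After constant-fold (7 stmts):
  a = 8
  b = 64
  v = 8
  d = 7
  u = 7
  t = 0
  return b
After dead-code-elim (2 stmts):
  b = 64
  return b
Evaluate:
  a = 8  =>  a = 8
  b = 8 * a  =>  b = 64
  v = a  =>  v = 8
  d = 7 - 0  =>  d = 7
  u = d  =>  u = 7
  t = 7 * 0  =>  t = 0
  return b = 64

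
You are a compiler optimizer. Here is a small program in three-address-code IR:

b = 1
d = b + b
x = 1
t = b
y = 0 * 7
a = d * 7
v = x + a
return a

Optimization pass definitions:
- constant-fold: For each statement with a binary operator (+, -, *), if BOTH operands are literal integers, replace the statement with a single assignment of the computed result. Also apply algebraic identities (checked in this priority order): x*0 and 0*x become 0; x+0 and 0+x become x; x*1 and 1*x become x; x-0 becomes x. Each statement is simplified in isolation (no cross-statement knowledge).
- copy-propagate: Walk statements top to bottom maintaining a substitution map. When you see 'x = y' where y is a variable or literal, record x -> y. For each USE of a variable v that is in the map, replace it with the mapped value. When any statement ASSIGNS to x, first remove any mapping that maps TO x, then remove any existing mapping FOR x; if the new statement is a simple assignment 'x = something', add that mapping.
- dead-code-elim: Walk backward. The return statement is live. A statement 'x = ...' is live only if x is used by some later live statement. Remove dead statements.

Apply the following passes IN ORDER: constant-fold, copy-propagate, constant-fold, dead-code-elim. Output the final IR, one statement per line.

Answer: d = 2
a = d * 7
return a

Derivation:
Initial IR:
  b = 1
  d = b + b
  x = 1
  t = b
  y = 0 * 7
  a = d * 7
  v = x + a
  return a
After constant-fold (8 stmts):
  b = 1
  d = b + b
  x = 1
  t = b
  y = 0
  a = d * 7
  v = x + a
  return a
After copy-propagate (8 stmts):
  b = 1
  d = 1 + 1
  x = 1
  t = 1
  y = 0
  a = d * 7
  v = 1 + a
  return a
After constant-fold (8 stmts):
  b = 1
  d = 2
  x = 1
  t = 1
  y = 0
  a = d * 7
  v = 1 + a
  return a
After dead-code-elim (3 stmts):
  d = 2
  a = d * 7
  return a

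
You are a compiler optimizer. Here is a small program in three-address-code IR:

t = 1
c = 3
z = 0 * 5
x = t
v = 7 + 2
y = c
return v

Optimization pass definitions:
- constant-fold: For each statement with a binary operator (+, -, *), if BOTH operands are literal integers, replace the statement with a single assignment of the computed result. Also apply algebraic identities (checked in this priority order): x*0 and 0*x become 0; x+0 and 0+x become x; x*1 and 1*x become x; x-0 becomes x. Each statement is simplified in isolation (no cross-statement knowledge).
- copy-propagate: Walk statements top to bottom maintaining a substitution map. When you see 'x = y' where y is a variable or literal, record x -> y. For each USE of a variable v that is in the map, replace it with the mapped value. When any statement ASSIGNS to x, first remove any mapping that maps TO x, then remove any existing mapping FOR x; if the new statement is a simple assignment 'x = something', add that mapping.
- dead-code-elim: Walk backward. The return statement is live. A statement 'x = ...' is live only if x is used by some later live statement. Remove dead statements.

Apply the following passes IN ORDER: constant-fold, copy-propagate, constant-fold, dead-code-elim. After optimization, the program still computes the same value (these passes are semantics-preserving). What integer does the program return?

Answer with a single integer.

Answer: 9

Derivation:
Initial IR:
  t = 1
  c = 3
  z = 0 * 5
  x = t
  v = 7 + 2
  y = c
  return v
After constant-fold (7 stmts):
  t = 1
  c = 3
  z = 0
  x = t
  v = 9
  y = c
  return v
After copy-propagate (7 stmts):
  t = 1
  c = 3
  z = 0
  x = 1
  v = 9
  y = 3
  return 9
After constant-fold (7 stmts):
  t = 1
  c = 3
  z = 0
  x = 1
  v = 9
  y = 3
  return 9
After dead-code-elim (1 stmts):
  return 9
Evaluate:
  t = 1  =>  t = 1
  c = 3  =>  c = 3
  z = 0 * 5  =>  z = 0
  x = t  =>  x = 1
  v = 7 + 2  =>  v = 9
  y = c  =>  y = 3
  return v = 9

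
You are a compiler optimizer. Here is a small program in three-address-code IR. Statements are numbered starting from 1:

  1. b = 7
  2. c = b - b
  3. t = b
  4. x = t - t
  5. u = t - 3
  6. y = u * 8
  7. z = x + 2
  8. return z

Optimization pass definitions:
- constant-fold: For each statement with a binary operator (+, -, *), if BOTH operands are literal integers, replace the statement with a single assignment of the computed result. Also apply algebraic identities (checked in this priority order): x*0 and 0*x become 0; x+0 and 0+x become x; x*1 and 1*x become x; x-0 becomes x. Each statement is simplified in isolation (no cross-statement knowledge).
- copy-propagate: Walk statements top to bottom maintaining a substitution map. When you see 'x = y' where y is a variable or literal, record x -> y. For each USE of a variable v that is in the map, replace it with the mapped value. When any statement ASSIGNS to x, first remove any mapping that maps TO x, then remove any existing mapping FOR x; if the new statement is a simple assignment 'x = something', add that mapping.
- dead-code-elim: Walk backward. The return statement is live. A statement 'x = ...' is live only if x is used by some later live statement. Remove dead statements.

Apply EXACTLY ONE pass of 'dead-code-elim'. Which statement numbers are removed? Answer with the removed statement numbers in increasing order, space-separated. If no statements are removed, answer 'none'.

Backward liveness scan:
Stmt 1 'b = 7': KEEP (b is live); live-in = []
Stmt 2 'c = b - b': DEAD (c not in live set ['b'])
Stmt 3 't = b': KEEP (t is live); live-in = ['b']
Stmt 4 'x = t - t': KEEP (x is live); live-in = ['t']
Stmt 5 'u = t - 3': DEAD (u not in live set ['x'])
Stmt 6 'y = u * 8': DEAD (y not in live set ['x'])
Stmt 7 'z = x + 2': KEEP (z is live); live-in = ['x']
Stmt 8 'return z': KEEP (return); live-in = ['z']
Removed statement numbers: [2, 5, 6]
Surviving IR:
  b = 7
  t = b
  x = t - t
  z = x + 2
  return z

Answer: 2 5 6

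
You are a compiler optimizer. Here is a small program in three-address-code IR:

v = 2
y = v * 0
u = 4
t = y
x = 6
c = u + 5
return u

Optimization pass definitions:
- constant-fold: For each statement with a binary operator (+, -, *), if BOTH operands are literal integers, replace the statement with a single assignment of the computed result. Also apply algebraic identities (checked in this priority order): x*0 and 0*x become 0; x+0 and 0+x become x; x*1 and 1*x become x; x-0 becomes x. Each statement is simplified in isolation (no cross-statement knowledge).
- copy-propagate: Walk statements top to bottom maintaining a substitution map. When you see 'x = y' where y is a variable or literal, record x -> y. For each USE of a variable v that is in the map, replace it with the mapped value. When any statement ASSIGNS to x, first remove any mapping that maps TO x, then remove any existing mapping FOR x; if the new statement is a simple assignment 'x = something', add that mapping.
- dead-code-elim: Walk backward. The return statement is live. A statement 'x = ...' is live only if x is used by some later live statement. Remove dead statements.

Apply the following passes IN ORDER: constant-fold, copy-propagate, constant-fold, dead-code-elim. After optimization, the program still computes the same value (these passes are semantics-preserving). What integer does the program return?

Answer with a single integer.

Answer: 4

Derivation:
Initial IR:
  v = 2
  y = v * 0
  u = 4
  t = y
  x = 6
  c = u + 5
  return u
After constant-fold (7 stmts):
  v = 2
  y = 0
  u = 4
  t = y
  x = 6
  c = u + 5
  return u
After copy-propagate (7 stmts):
  v = 2
  y = 0
  u = 4
  t = 0
  x = 6
  c = 4 + 5
  return 4
After constant-fold (7 stmts):
  v = 2
  y = 0
  u = 4
  t = 0
  x = 6
  c = 9
  return 4
After dead-code-elim (1 stmts):
  return 4
Evaluate:
  v = 2  =>  v = 2
  y = v * 0  =>  y = 0
  u = 4  =>  u = 4
  t = y  =>  t = 0
  x = 6  =>  x = 6
  c = u + 5  =>  c = 9
  return u = 4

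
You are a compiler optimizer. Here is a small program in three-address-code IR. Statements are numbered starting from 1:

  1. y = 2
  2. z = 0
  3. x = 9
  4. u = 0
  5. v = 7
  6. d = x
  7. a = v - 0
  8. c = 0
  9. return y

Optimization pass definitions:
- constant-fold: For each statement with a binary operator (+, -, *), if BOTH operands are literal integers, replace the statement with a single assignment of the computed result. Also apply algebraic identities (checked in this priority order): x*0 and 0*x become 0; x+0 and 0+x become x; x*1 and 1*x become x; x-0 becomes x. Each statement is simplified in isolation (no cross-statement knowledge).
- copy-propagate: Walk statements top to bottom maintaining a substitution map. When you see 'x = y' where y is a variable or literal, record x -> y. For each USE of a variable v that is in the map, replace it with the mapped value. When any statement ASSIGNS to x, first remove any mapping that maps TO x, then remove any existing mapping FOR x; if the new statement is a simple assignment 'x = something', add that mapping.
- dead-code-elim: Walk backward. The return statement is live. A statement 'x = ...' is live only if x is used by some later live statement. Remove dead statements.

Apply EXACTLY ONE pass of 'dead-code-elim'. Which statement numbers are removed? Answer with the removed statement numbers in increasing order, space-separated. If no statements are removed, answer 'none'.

Backward liveness scan:
Stmt 1 'y = 2': KEEP (y is live); live-in = []
Stmt 2 'z = 0': DEAD (z not in live set ['y'])
Stmt 3 'x = 9': DEAD (x not in live set ['y'])
Stmt 4 'u = 0': DEAD (u not in live set ['y'])
Stmt 5 'v = 7': DEAD (v not in live set ['y'])
Stmt 6 'd = x': DEAD (d not in live set ['y'])
Stmt 7 'a = v - 0': DEAD (a not in live set ['y'])
Stmt 8 'c = 0': DEAD (c not in live set ['y'])
Stmt 9 'return y': KEEP (return); live-in = ['y']
Removed statement numbers: [2, 3, 4, 5, 6, 7, 8]
Surviving IR:
  y = 2
  return y

Answer: 2 3 4 5 6 7 8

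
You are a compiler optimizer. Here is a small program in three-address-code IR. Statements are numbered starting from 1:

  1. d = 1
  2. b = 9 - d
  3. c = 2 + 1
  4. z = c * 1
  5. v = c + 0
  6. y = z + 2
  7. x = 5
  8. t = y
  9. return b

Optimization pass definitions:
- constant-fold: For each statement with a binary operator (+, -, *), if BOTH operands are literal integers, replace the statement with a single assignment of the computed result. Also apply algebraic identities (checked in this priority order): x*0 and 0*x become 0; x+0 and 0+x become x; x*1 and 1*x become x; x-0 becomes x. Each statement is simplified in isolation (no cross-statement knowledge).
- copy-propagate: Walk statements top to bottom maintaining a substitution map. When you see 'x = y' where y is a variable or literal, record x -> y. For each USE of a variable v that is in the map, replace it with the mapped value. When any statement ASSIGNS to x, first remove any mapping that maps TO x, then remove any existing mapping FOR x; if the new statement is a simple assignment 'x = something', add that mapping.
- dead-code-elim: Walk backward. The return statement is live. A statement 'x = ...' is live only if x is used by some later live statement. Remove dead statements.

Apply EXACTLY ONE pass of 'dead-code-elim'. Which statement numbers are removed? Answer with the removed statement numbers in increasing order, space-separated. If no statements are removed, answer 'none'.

Answer: 3 4 5 6 7 8

Derivation:
Backward liveness scan:
Stmt 1 'd = 1': KEEP (d is live); live-in = []
Stmt 2 'b = 9 - d': KEEP (b is live); live-in = ['d']
Stmt 3 'c = 2 + 1': DEAD (c not in live set ['b'])
Stmt 4 'z = c * 1': DEAD (z not in live set ['b'])
Stmt 5 'v = c + 0': DEAD (v not in live set ['b'])
Stmt 6 'y = z + 2': DEAD (y not in live set ['b'])
Stmt 7 'x = 5': DEAD (x not in live set ['b'])
Stmt 8 't = y': DEAD (t not in live set ['b'])
Stmt 9 'return b': KEEP (return); live-in = ['b']
Removed statement numbers: [3, 4, 5, 6, 7, 8]
Surviving IR:
  d = 1
  b = 9 - d
  return b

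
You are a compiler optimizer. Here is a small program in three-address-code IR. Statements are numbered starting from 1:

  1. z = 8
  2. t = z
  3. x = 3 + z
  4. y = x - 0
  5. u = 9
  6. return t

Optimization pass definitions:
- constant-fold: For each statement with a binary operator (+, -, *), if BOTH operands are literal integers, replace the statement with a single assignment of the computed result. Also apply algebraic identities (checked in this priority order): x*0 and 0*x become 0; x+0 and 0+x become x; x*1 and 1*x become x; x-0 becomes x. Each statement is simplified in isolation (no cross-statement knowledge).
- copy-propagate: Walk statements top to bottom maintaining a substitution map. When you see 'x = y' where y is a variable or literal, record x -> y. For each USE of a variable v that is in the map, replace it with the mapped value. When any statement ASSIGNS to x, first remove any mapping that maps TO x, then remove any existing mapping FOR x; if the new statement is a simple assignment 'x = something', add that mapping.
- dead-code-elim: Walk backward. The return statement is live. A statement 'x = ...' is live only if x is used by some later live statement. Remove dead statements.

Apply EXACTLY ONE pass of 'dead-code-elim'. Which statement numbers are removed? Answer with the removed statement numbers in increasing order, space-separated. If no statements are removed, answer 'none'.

Answer: 3 4 5

Derivation:
Backward liveness scan:
Stmt 1 'z = 8': KEEP (z is live); live-in = []
Stmt 2 't = z': KEEP (t is live); live-in = ['z']
Stmt 3 'x = 3 + z': DEAD (x not in live set ['t'])
Stmt 4 'y = x - 0': DEAD (y not in live set ['t'])
Stmt 5 'u = 9': DEAD (u not in live set ['t'])
Stmt 6 'return t': KEEP (return); live-in = ['t']
Removed statement numbers: [3, 4, 5]
Surviving IR:
  z = 8
  t = z
  return t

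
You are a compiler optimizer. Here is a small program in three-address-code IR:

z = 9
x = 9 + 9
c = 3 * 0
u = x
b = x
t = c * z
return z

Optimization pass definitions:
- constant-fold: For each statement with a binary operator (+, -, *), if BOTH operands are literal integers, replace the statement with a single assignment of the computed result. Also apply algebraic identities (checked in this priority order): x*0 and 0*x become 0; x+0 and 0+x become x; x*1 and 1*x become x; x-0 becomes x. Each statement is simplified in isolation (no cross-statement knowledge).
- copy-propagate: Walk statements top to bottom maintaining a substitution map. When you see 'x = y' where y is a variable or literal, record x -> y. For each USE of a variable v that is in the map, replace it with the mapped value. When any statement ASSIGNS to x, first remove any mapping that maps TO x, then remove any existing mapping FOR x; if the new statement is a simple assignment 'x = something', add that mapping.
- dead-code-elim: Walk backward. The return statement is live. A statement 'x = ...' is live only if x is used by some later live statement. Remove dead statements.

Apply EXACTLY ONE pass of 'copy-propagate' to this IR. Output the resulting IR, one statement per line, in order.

Answer: z = 9
x = 9 + 9
c = 3 * 0
u = x
b = x
t = c * 9
return 9

Derivation:
Applying copy-propagate statement-by-statement:
  [1] z = 9  (unchanged)
  [2] x = 9 + 9  (unchanged)
  [3] c = 3 * 0  (unchanged)
  [4] u = x  (unchanged)
  [5] b = x  (unchanged)
  [6] t = c * z  -> t = c * 9
  [7] return z  -> return 9
Result (7 stmts):
  z = 9
  x = 9 + 9
  c = 3 * 0
  u = x
  b = x
  t = c * 9
  return 9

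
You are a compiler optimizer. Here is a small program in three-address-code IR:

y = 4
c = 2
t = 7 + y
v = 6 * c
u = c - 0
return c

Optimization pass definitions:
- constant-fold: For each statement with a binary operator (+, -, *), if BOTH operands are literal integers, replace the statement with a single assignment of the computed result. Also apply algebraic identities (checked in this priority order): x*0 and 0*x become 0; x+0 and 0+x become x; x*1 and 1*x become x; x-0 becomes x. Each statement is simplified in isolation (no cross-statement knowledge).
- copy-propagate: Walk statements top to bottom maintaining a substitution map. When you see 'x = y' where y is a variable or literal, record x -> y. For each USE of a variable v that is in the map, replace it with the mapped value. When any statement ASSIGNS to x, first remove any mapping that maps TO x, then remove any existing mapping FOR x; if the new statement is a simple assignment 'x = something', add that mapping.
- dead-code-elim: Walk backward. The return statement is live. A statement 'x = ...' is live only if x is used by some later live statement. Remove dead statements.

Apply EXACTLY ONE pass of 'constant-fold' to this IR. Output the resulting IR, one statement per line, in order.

Applying constant-fold statement-by-statement:
  [1] y = 4  (unchanged)
  [2] c = 2  (unchanged)
  [3] t = 7 + y  (unchanged)
  [4] v = 6 * c  (unchanged)
  [5] u = c - 0  -> u = c
  [6] return c  (unchanged)
Result (6 stmts):
  y = 4
  c = 2
  t = 7 + y
  v = 6 * c
  u = c
  return c

Answer: y = 4
c = 2
t = 7 + y
v = 6 * c
u = c
return c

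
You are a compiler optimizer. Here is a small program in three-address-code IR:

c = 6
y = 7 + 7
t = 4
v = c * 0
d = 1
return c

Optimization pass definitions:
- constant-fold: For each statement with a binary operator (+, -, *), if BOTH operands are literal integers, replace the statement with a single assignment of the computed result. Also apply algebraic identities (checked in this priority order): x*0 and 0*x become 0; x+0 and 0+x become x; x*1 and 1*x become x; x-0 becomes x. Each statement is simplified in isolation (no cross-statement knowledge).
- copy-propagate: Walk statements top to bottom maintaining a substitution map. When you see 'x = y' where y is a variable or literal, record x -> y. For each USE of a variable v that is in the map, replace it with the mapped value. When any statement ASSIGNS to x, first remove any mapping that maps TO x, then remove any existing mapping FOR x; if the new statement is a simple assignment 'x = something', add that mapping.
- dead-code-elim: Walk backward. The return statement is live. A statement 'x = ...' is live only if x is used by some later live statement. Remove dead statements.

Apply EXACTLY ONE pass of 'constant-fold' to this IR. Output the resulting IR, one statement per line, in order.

Applying constant-fold statement-by-statement:
  [1] c = 6  (unchanged)
  [2] y = 7 + 7  -> y = 14
  [3] t = 4  (unchanged)
  [4] v = c * 0  -> v = 0
  [5] d = 1  (unchanged)
  [6] return c  (unchanged)
Result (6 stmts):
  c = 6
  y = 14
  t = 4
  v = 0
  d = 1
  return c

Answer: c = 6
y = 14
t = 4
v = 0
d = 1
return c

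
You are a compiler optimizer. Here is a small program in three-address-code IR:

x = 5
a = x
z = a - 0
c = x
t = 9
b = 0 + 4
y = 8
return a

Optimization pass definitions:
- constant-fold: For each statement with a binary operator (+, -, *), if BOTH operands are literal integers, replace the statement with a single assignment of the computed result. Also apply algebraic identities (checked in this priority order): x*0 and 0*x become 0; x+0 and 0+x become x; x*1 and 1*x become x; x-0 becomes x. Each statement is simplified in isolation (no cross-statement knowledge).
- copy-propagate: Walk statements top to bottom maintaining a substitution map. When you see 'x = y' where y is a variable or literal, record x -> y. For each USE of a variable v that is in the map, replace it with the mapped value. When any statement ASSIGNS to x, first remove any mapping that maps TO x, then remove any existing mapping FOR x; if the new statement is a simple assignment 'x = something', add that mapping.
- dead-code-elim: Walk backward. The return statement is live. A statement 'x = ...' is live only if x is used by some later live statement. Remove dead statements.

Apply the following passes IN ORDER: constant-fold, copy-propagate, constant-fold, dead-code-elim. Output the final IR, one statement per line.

Answer: return 5

Derivation:
Initial IR:
  x = 5
  a = x
  z = a - 0
  c = x
  t = 9
  b = 0 + 4
  y = 8
  return a
After constant-fold (8 stmts):
  x = 5
  a = x
  z = a
  c = x
  t = 9
  b = 4
  y = 8
  return a
After copy-propagate (8 stmts):
  x = 5
  a = 5
  z = 5
  c = 5
  t = 9
  b = 4
  y = 8
  return 5
After constant-fold (8 stmts):
  x = 5
  a = 5
  z = 5
  c = 5
  t = 9
  b = 4
  y = 8
  return 5
After dead-code-elim (1 stmts):
  return 5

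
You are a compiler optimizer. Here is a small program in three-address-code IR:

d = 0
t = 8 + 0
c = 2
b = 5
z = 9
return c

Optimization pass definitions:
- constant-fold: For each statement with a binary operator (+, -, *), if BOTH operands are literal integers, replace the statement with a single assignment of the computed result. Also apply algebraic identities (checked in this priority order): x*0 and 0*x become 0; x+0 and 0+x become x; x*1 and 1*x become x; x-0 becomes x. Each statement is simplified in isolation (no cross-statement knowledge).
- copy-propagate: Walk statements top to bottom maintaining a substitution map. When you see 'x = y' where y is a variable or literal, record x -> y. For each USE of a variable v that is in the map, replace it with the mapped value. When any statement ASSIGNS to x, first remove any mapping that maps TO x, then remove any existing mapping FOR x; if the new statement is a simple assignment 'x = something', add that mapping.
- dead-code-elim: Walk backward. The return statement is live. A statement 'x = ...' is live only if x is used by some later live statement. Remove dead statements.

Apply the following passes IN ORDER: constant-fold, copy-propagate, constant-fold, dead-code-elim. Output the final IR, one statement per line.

Initial IR:
  d = 0
  t = 8 + 0
  c = 2
  b = 5
  z = 9
  return c
After constant-fold (6 stmts):
  d = 0
  t = 8
  c = 2
  b = 5
  z = 9
  return c
After copy-propagate (6 stmts):
  d = 0
  t = 8
  c = 2
  b = 5
  z = 9
  return 2
After constant-fold (6 stmts):
  d = 0
  t = 8
  c = 2
  b = 5
  z = 9
  return 2
After dead-code-elim (1 stmts):
  return 2

Answer: return 2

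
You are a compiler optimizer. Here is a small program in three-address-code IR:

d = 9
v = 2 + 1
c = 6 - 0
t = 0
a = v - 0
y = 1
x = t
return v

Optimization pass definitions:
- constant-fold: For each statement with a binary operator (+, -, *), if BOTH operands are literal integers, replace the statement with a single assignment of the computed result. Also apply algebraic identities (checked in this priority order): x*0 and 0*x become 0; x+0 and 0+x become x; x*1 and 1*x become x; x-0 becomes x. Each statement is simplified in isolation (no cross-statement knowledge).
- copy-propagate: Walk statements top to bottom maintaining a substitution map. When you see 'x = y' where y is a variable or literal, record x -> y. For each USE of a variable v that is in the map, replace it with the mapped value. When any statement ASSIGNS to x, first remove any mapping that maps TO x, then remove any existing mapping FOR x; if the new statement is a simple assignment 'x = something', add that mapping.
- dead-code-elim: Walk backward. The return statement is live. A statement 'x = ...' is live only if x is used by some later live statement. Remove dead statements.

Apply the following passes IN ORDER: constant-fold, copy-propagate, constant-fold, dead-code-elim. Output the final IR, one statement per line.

Initial IR:
  d = 9
  v = 2 + 1
  c = 6 - 0
  t = 0
  a = v - 0
  y = 1
  x = t
  return v
After constant-fold (8 stmts):
  d = 9
  v = 3
  c = 6
  t = 0
  a = v
  y = 1
  x = t
  return v
After copy-propagate (8 stmts):
  d = 9
  v = 3
  c = 6
  t = 0
  a = 3
  y = 1
  x = 0
  return 3
After constant-fold (8 stmts):
  d = 9
  v = 3
  c = 6
  t = 0
  a = 3
  y = 1
  x = 0
  return 3
After dead-code-elim (1 stmts):
  return 3

Answer: return 3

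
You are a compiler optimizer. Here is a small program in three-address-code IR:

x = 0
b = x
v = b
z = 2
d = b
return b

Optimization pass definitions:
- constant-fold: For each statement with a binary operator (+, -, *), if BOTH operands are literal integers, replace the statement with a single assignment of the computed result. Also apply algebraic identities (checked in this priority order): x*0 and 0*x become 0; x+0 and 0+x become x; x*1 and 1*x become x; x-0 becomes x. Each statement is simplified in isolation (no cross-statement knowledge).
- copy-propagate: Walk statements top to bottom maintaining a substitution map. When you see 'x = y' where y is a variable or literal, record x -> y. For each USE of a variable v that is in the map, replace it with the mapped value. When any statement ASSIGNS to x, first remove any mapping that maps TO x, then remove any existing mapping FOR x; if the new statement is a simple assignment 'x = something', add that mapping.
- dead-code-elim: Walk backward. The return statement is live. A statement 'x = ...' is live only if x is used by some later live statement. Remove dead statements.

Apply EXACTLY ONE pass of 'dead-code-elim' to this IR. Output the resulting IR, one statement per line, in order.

Applying dead-code-elim statement-by-statement:
  [6] return b  -> KEEP (return); live=['b']
  [5] d = b  -> DEAD (d not live)
  [4] z = 2  -> DEAD (z not live)
  [3] v = b  -> DEAD (v not live)
  [2] b = x  -> KEEP; live=['x']
  [1] x = 0  -> KEEP; live=[]
Result (3 stmts):
  x = 0
  b = x
  return b

Answer: x = 0
b = x
return b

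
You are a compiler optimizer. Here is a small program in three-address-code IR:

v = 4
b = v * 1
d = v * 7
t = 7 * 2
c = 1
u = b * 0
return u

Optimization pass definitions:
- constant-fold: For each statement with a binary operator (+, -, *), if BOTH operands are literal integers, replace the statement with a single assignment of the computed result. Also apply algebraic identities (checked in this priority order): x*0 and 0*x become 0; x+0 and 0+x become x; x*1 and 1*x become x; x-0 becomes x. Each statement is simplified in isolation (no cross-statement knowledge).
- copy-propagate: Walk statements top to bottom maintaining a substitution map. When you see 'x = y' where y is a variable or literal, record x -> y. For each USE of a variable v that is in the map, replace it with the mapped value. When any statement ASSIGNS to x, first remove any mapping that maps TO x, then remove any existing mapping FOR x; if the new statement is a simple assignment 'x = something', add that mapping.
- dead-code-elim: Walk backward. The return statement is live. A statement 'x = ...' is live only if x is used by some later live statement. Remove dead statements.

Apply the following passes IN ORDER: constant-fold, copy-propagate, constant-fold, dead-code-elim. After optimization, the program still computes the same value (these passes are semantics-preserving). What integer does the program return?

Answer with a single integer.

Answer: 0

Derivation:
Initial IR:
  v = 4
  b = v * 1
  d = v * 7
  t = 7 * 2
  c = 1
  u = b * 0
  return u
After constant-fold (7 stmts):
  v = 4
  b = v
  d = v * 7
  t = 14
  c = 1
  u = 0
  return u
After copy-propagate (7 stmts):
  v = 4
  b = 4
  d = 4 * 7
  t = 14
  c = 1
  u = 0
  return 0
After constant-fold (7 stmts):
  v = 4
  b = 4
  d = 28
  t = 14
  c = 1
  u = 0
  return 0
After dead-code-elim (1 stmts):
  return 0
Evaluate:
  v = 4  =>  v = 4
  b = v * 1  =>  b = 4
  d = v * 7  =>  d = 28
  t = 7 * 2  =>  t = 14
  c = 1  =>  c = 1
  u = b * 0  =>  u = 0
  return u = 0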